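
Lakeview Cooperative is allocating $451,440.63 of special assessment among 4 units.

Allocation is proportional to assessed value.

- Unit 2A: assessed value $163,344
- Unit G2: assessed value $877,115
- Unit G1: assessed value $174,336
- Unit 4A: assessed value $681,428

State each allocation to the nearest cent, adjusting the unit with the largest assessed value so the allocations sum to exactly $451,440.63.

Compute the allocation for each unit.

Sum of assessed value: 163,344 + 877,115 + 174,336 + 681,428 = 1,896,223.
Proportional shares: Unit 2A 38,887.8936; Unit G2 208,817.9229; Unit G1 41,504.7986; Unit 4A 162,230.0149.
Rounded to nearest cent: Unit 2A $38,887.89; Unit G2 $208,817.92; Unit G1 $41,504.80; Unit 4A $162,230.01. Sum = $451,440.62.
Difference $451,440.63 − $451,440.62 = +$0.01 applied to largest assessed value (Unit G2): Unit G2 becomes $208,817.93.

Unit 2A: $38,887.89 · Unit G2: $208,817.93 · Unit G1: $41,504.80 · Unit 4A: $162,230.01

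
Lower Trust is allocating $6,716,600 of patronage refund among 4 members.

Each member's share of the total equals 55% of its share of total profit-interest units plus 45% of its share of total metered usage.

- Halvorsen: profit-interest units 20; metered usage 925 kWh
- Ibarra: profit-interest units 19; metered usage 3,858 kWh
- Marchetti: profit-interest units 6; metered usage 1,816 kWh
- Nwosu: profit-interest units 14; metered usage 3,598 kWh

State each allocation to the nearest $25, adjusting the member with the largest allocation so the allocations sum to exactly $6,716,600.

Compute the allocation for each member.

Halvorsen: $1,526,425; Ibarra: $2,333,175; Marchetti: $913,950; Nwosu: $1,943,050

Profit-interest units total 59; metered usage total 10,197.
Composite weights (55% profit-interest units + 45% metered usage): Halvorsen 0.2273; Ibarra 0.3474; Marchetti 0.1361; Nwosu 0.2893.
Proportional shares: Halvorsen 1,526,424.64; Ibarra 2,333,176.25; Marchetti 913,950.74; Nwosu 1,943,048.37.
Rounded to nearest $25: Halvorsen $1,526,425; Ibarra $2,333,175; Marchetti $913,950; Nwosu $1,943,050. Sum = $6,716,600.
Rounded total matches; no reconciliation needed.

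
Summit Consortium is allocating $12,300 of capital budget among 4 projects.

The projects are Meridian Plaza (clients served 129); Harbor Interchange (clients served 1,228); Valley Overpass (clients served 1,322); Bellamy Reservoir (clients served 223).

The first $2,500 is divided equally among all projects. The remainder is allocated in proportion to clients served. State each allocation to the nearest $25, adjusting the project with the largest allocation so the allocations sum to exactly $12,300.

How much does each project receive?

Meridian Plaza: $1,050; Harbor Interchange: $4,775; Valley Overpass: $5,100; Bellamy Reservoir: $1,375

First tranche $2,500 split equally: $625 each.
Remainder $9,800 by clients served (total 2,902): Meridian Plaza 435.63 → $425; Harbor Interchange 4,146.93 → $4,150; Valley Overpass 4,464.37 → $4,475; Bellamy Reservoir 753.07 → $750.
Totals: Meridian Plaza $625 + $425 = $1,050; Harbor Interchange $625 + $4,150 = $4,775; Valley Overpass $625 + $4,475 = $5,100; Bellamy Reservoir $625 + $750 = $1,375.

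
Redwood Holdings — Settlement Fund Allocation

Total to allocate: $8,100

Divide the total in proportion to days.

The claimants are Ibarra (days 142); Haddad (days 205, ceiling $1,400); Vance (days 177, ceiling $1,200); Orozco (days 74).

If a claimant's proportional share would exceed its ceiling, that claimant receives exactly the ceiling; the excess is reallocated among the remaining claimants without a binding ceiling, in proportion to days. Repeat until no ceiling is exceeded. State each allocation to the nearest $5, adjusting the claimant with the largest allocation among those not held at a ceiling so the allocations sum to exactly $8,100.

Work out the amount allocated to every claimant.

Total days = 598.
Pro-rata shares before constraints: Ibarra 1,923.41; Haddad 2,776.76; Vance 2,397.49; Orozco 1,002.34.
Cap binds for Haddad ($1,400), Vance ($1,200); remaining pool $5,500 reallocated over remaining days 216.
Shares after redistribution: Ibarra 3,615.74 → $3,615; Orozco 1,884.26 → $1,885.

Ibarra: $3,615 · Haddad: $1,400 · Vance: $1,200 · Orozco: $1,885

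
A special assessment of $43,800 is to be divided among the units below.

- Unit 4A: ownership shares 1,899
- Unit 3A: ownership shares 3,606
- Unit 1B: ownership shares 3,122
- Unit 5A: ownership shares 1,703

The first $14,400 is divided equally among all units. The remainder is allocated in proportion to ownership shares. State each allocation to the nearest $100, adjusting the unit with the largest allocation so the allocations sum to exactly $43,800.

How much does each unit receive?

Equal tier: $14,400 ÷ 4 = $3,600 apiece.
Remainder $29,400 by ownership shares (total 10,330): Unit 4A 5,404.70 → $5,400; Unit 3A 10,262.96 → $10,300; Unit 1B 8,885.46 → $8,900; Unit 5A 4,846.87 → $4,800.
Totals: Unit 4A $3,600 + $5,400 = $9,000; Unit 3A $3,600 + $10,300 = $13,900; Unit 1B $3,600 + $8,900 = $12,500; Unit 5A $3,600 + $4,800 = $8,400.

Unit 4A: $9,000; Unit 3A: $13,900; Unit 1B: $12,500; Unit 5A: $8,400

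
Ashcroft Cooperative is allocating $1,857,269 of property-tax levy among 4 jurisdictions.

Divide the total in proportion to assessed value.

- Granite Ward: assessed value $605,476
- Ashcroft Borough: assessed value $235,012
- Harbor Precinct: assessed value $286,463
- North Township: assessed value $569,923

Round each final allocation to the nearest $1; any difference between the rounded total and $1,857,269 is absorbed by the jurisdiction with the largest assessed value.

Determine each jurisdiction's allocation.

Combined assessed value = 605,476 + 235,012 + 286,463 + 569,923 = 1,696,874.
Proportional shares: Granite Ward 662,707.90; Ashcroft Borough 257,226.23; Harbor Precinct 313,540.57; North Township 623,794.29.
At nearest $1: Granite Ward $662,708; Ashcroft Borough $257,226; Harbor Precinct $313,541; North Township $623,794. Sum = $1,857,269.
No rounding difference to absorb.

Granite Ward: $662,708 · Ashcroft Borough: $257,226 · Harbor Precinct: $313,541 · North Township: $623,794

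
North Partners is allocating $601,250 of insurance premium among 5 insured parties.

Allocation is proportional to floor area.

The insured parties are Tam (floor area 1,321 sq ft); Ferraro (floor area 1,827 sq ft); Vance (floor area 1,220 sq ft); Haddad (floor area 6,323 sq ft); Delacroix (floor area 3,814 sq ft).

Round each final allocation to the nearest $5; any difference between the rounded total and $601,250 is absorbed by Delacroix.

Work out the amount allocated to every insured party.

Total floor area = 14,505.
Unrounded shares: Tam 1,321/14,505 × $601,250 = 54,757.07; Ferraro 1,827/14,505 × $601,250 = 75,731.39; Vance 1,220/14,505 × $601,250 = 50,570.49; Haddad 6,323/14,505 × $601,250 = 262,096.09; Delacroix 3,814/14,505 × $601,250 = 158,094.97.
After rounding ($5): Tam $54,755; Ferraro $75,730; Vance $50,570; Haddad $262,095; Delacroix $158,095. Sum = $601,245.
Difference $601,250 − $601,245 = +$5 applied to Delacroix: Delacroix becomes $158,100.

Tam: $54,755; Ferraro: $75,730; Vance: $50,570; Haddad: $262,095; Delacroix: $158,100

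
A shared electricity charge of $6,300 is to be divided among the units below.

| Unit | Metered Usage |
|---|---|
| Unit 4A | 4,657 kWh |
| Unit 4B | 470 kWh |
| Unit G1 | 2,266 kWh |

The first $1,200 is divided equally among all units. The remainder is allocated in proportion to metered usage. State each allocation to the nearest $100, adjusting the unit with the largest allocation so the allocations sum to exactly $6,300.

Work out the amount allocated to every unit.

First tranche $1,200 split equally: $400 each.
Remainder $5,100 by metered usage (total 7,393): Unit 4A 3,212.59 → $3,200; Unit 4B 324.23 → $300; Unit G1 1,563.18 → $1,600.
Totals: Unit 4A $400 + $3,200 = $3,600; Unit 4B $400 + $300 = $700; Unit G1 $400 + $1,600 = $2,000.

Unit 4A: $3,600; Unit 4B: $700; Unit G1: $2,000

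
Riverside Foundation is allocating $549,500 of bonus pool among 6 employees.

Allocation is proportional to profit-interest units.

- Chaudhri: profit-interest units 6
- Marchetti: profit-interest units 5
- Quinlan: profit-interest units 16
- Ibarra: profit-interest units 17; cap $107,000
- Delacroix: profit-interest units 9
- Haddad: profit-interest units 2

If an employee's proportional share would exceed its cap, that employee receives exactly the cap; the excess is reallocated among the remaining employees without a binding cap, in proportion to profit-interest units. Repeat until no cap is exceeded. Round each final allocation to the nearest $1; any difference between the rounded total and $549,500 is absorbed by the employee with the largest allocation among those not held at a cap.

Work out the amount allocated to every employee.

Chaudhri: $69,868 · Marchetti: $58,224 · Quinlan: $186,316 · Ibarra: $107,000 · Delacroix: $104,803 · Haddad: $23,289

Sum of profit-interest units: 55.
Unconstrained shares: Chaudhri 59,945.45; Marchetti 49,954.55; Quinlan 159,854.55; Ibarra 169,845.45; Delacroix 89,918.18; Haddad 19,981.82.
Cap binds for Ibarra ($107,000); balance $442,500 reallocated over remaining profit-interest units 38.
Redistributed shares: Chaudhri 69,868.42 → $69,868; Marchetti 58,223.68 → $58,224; Quinlan 186,315.79 → $186,316; Delacroix 104,802.63 → $104,803; Haddad 23,289.47 → $23,289.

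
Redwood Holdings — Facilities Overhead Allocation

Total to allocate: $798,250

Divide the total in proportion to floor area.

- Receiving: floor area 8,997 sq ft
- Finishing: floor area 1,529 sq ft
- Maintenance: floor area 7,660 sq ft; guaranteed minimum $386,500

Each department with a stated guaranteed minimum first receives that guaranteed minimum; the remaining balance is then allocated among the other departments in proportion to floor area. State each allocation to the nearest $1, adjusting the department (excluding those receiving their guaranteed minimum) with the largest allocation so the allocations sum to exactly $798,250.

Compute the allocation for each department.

Guaranteed amounts: Maintenance $386,500. Residual $411,750.
Residual split over remaining floor area 10,526: Receiving 351,939.46 → $351,939; Finishing 59,810.54 → $59,811.

Receiving: $351,939 | Finishing: $59,811 | Maintenance: $386,500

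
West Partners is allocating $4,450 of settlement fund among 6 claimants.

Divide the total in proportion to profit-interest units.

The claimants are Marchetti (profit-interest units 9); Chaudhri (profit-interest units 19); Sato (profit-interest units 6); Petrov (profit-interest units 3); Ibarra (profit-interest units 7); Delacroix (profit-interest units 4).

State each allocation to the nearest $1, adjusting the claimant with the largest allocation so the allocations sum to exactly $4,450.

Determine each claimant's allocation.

Marchetti: $834 | Chaudhri: $1,762 | Sato: $556 | Petrov: $278 | Ibarra: $649 | Delacroix: $371

Sum of profit-interest units: 48.
Pro-rata amounts: Marchetti 9/48 × $4,450 = 834.38; Chaudhri 19/48 × $4,450 = 1,761.46; Sato 6/48 × $4,450 = 556.25; Petrov 3/48 × $4,450 = 278.12; Ibarra 7/48 × $4,450 = 648.96; Delacroix 4/48 × $4,450 = 370.83.
Rounded to nearest $1: Marchetti $834; Chaudhri $1,761; Sato $556; Petrov $278; Ibarra $649; Delacroix $371. Sum = $4,449.
Difference $4,450 − $4,449 = +$1 applied to largest allocation (Chaudhri): Chaudhri becomes $1,762.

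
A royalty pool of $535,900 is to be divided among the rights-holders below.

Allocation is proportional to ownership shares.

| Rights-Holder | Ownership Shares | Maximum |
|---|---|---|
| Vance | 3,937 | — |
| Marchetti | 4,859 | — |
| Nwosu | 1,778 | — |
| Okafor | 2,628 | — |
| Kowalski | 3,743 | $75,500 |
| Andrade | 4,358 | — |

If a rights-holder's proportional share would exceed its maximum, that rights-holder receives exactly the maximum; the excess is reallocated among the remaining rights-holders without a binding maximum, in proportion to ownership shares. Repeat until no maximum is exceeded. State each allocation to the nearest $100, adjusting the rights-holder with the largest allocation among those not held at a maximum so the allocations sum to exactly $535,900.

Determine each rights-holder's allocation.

Ownership shares total: 21,303.
Proportional shares (ignoring caps): Vance 99,039.49; Marchetti 122,233.40; Nwosu 44,727.51; Okafor 66,110.18; Kowalski 94,159.21; Andrade 109,630.20.
Capped: Kowalski ($75,500); balance $460,400 reallocated over remaining ownership shares 17,560.
Remaining shares: Vance 103,222.94 → $103,200; Marchetti 127,396.56 → $127,400; Nwosu 46,616.81 → $46,600; Okafor 68,902.69 → $68,900; Andrade 114,261.00 → $114,300.

Vance: $103,200 | Marchetti: $127,400 | Nwosu: $46,600 | Okafor: $68,900 | Kowalski: $75,500 | Andrade: $114,300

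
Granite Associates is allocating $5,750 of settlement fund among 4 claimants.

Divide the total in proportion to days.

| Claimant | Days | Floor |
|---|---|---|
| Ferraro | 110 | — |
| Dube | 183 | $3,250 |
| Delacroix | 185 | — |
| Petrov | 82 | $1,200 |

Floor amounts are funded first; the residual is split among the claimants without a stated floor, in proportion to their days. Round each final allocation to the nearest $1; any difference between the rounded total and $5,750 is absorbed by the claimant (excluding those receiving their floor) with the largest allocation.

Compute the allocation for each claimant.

Fund the minimums — Dube $3,250; Petrov $1,200. Balance $1,300.
Balance split over remaining days 295: Ferraro 484.75 → $485; Delacroix 815.25 → $815.

Ferraro: $485 | Dube: $3,250 | Delacroix: $815 | Petrov: $1,200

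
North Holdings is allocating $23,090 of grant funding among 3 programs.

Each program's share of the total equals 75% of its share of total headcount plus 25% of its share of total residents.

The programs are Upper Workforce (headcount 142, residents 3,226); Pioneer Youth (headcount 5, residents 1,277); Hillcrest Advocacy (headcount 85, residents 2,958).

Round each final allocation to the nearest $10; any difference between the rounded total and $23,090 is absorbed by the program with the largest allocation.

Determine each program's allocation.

Upper Workforce: $13,100 | Pioneer Youth: $1,360 | Hillcrest Advocacy: $8,630

Headcount total 232; residents total 7,461.
Blended shares (75% headcount + 25% residents): Upper Workforce 0.5671; Pioneer Youth 0.0590; Hillcrest Advocacy 0.3739.
Pro-rata amounts: Upper Workforce 13,095.43; Pioneer Youth 1,361.22; Hillcrest Advocacy 8,633.35.
Rounded to nearest $10: Upper Workforce $13,100; Pioneer Youth $1,360; Hillcrest Advocacy $8,630. Sum = $23,090.
Sum already equals the total — no adjustment.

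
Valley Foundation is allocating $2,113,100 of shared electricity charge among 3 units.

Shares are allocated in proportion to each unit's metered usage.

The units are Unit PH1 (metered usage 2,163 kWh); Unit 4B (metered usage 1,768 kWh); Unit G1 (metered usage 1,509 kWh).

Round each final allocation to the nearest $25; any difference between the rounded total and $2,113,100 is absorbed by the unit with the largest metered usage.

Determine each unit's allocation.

Combined metered usage = 2,163 + 1,768 + 1,509 = 5,440.
Pro-rata amounts: Unit PH1 840,190.31; Unit 4B 686,757.50; Unit G1 586,152.19.
After rounding ($25): Unit PH1 $840,200; Unit 4B $686,750; Unit G1 $586,150. Sum = $2,113,100.
Rounded total matches; no reconciliation needed.

Unit PH1: $840,200; Unit 4B: $686,750; Unit G1: $586,150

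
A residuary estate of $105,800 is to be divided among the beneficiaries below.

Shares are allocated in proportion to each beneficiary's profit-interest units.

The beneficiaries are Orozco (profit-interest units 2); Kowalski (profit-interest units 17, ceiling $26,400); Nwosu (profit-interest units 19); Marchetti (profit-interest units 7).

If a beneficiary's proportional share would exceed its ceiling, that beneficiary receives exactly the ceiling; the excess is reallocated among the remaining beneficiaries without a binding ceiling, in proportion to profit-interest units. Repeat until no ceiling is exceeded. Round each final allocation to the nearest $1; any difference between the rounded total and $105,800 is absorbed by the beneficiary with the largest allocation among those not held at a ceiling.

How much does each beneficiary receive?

Orozco: $5,671; Kowalski: $26,400; Nwosu: $53,879; Marchetti: $19,850

Sum of profit-interest units: 45.
Proportional shares (ignoring caps): Orozco 4,702.22; Kowalski 39,968.89; Nwosu 44,671.11; Marchetti 16,457.78.
Capped: Kowalski ($26,400); remaining pool $79,400 reallocated over remaining profit-interest units 28.
Remaining shares: Orozco 5,671.43 → $5,671; Nwosu 53,878.57 → $53,879; Marchetti 19,850.00 → $19,850.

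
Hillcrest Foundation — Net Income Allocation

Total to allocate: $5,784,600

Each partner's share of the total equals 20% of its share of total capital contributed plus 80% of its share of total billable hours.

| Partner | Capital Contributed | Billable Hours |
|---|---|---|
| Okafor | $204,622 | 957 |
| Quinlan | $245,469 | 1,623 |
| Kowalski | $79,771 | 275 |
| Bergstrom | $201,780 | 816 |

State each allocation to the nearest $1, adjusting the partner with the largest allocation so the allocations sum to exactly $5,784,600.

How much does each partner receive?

Okafor: $1,529,960 | Quinlan: $2,434,114 | Kowalski: $472,805 | Bergstrom: $1,347,721

Capital contributed total 731,642; billable hours total 3,671.
Blended shares (20% capital contributed + 80% billable hours): Okafor 0.2645; Quinlan 0.4208; Kowalski 0.0817; Bergstrom 0.2330.
Pro-rata amounts: Okafor 1,529,960.37; Quinlan 2,434,113.07; Kowalski 472,805.41; Bergstrom 1,347,721.15.
At nearest $1: Okafor $1,529,960; Quinlan $2,434,113; Kowalski $472,805; Bergstrom $1,347,721. Sum = $5,784,599.
Difference $5,784,600 − $5,784,599 = +$1 applied to largest allocation (Quinlan): Quinlan becomes $2,434,114.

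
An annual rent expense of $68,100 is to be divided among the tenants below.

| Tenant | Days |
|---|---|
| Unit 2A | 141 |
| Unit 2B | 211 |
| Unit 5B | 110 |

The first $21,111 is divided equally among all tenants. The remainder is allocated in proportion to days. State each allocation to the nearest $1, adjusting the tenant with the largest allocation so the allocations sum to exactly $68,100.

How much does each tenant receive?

Unit 2A: $21,378 | Unit 2B: $28,497 | Unit 5B: $18,225

First tranche $21,111 split equally: $7,037 each.
Remainder $46,989 by days (total 462): Unit 2A 14,340.80 → $14,341; Unit 2B 21,460.34 → $21,460; Unit 5B 11,187.86 → $11,188.
Totals: Unit 2A $7,037 + $14,341 = $21,378; Unit 2B $7,037 + $21,460 = $28,497; Unit 5B $7,037 + $11,188 = $18,225.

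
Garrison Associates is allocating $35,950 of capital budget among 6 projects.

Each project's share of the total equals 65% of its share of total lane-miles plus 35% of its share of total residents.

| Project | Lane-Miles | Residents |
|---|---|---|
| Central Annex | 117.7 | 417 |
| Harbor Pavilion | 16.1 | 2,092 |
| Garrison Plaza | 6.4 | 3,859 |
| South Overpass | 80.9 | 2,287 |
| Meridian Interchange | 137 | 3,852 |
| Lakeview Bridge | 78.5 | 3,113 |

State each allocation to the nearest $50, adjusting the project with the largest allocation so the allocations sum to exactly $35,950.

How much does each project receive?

Central Annex: $6,650 · Harbor Pavilion: $2,550 · Garrison Plaza: $3,450 · South Overpass: $6,150 · Meridian Interchange: $10,450 · Lakeview Bridge: $6,700

Lane-miles total 436.6; residents total 15,620.
Blended shares (65% lane-miles + 35% residents): Central Annex 0.1846; Harbor Pavilion 0.0708; Garrison Plaza 0.0960; South Overpass 0.1717; Meridian Interchange 0.2903; Lakeview Bridge 0.1866.
Raw shares: Central Annex 6,635.39; Harbor Pavilion 2,546.88; Garrison Plaza 3,451.11; South Overpass 6,172.16; Meridian Interchange 10,435.38; Lakeview Bridge 6,709.08.
At nearest $50: Central Annex $6,650; Harbor Pavilion $2,550; Garrison Plaza $3,450; South Overpass $6,150; Meridian Interchange $10,450; Lakeview Bridge $6,700. Sum = $35,950.
No rounding difference to absorb.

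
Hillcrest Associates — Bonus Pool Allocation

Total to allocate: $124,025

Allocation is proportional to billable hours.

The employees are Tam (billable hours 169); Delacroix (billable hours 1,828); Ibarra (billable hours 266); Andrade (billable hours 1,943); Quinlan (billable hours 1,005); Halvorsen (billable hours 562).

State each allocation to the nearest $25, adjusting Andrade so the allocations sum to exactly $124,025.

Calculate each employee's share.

Sum of billable hours: 5,773.
Unrounded shares: Tam 169/5,773 × $124,025 = 3,630.73; Delacroix 1,828/5,773 × $124,025 = 39,272.08; Ibarra 266/5,773 × $124,025 = 5,714.65; Andrade 1,943/5,773 × $124,025 = 41,742.69; Quinlan 1,005/5,773 × $124,025 = 21,591.05; Halvorsen 562/5,773 × $124,025 = 12,073.80.
At nearest $25: Tam $3,625; Delacroix $39,275; Ibarra $5,725; Andrade $41,750; Quinlan $21,600; Halvorsen $12,075. Sum = $124,050.
Difference $124,025 − $124,050 = −$25 applied to Andrade: Andrade becomes $41,725.

Tam: $3,625 | Delacroix: $39,275 | Ibarra: $5,725 | Andrade: $41,725 | Quinlan: $21,600 | Halvorsen: $12,075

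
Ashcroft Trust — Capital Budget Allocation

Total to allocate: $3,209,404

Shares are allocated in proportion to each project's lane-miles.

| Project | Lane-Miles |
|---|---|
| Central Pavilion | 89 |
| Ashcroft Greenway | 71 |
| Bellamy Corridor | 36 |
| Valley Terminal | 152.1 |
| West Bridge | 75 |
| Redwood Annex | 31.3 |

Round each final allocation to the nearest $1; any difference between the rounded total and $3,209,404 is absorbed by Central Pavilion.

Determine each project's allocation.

Lane-miles total: 454.4.
Unrounded shares: Central Pavilion 89/454.4 × $3,209,404 = 628,602.46; Ashcroft Greenway 71/454.4 × $3,209,404 = 501,469.38; Bellamy Corridor 36/454.4 × $3,209,404 = 254,266.16; Valley Terminal 152.1/454.4 × $3,209,404 = 1,074,274.53; West Bridge 75/454.4 × $3,209,404 = 529,721.17; Redwood Annex 31.3/454.4 × $3,209,404 = 221,070.30.
Rounded to nearest $1: Central Pavilion $628,602; Ashcroft Greenway $501,469; Bellamy Corridor $254,266; Valley Terminal $1,074,275; West Bridge $529,721; Redwood Annex $221,070. Sum = $3,209,403.
Difference $3,209,404 − $3,209,403 = +$1 applied to Central Pavilion: Central Pavilion becomes $628,603.

Central Pavilion: $628,603 | Ashcroft Greenway: $501,469 | Bellamy Corridor: $254,266 | Valley Terminal: $1,074,275 | West Bridge: $529,721 | Redwood Annex: $221,070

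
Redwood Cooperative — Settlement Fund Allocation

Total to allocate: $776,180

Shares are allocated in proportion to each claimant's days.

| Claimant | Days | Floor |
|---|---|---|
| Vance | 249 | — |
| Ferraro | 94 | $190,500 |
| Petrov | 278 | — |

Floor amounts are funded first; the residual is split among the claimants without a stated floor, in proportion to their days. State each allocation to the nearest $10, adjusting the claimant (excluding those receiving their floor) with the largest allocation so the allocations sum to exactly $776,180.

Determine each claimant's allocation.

Guaranteed amounts: Ferraro $190,500. Balance $585,680.
Balance split over remaining days 527: Vance 276,725.46 → $276,730; Petrov 308,954.54 → $308,950.

Vance: $276,730 | Ferraro: $190,500 | Petrov: $308,950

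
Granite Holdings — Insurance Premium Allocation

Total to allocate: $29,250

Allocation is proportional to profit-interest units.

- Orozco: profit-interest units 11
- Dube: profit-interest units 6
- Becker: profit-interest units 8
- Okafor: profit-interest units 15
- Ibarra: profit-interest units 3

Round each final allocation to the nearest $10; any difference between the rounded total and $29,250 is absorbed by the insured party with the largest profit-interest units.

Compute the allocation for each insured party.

Orozco: $7,480 | Dube: $4,080 | Becker: $5,440 | Okafor: $10,210 | Ibarra: $2,040

Profit-interest units total: 43.
Proportional shares: Orozco 11/43 × $29,250 = 7,482.56; Dube 6/43 × $29,250 = 4,081.40; Becker 8/43 × $29,250 = 5,441.86; Okafor 15/43 × $29,250 = 10,203.49; Ibarra 3/43 × $29,250 = 2,040.70.
After rounding ($10): Orozco $7,480; Dube $4,080; Becker $5,440; Okafor $10,200; Ibarra $2,040. Sum = $29,240.
Difference $29,250 − $29,240 = +$10 applied to largest profit-interest units (Okafor): Okafor becomes $10,210.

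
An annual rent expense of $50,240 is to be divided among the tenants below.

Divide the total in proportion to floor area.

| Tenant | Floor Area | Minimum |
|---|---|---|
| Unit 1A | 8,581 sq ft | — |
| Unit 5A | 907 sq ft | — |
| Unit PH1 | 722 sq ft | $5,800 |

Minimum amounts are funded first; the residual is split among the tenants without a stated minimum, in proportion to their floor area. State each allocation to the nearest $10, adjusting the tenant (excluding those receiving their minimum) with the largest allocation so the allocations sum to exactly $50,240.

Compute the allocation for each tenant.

Fund the minimums — Unit PH1 $5,800. Remaining pool $44,440.
Remaining pool split over remaining floor area 9,488: Unit 1A 40,191.78 → $40,190; Unit 5A 4,248.22 → $4,250.

Unit 1A: $40,190 | Unit 5A: $4,250 | Unit PH1: $5,800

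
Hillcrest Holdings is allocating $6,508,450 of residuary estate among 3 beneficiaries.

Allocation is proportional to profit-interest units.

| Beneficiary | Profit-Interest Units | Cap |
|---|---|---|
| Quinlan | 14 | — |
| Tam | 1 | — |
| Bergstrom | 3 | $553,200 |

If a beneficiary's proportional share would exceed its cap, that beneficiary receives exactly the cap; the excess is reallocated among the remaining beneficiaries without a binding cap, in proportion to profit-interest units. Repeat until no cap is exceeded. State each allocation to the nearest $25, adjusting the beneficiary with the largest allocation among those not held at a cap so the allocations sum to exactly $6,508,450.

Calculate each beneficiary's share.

Quinlan: $5,558,225; Tam: $397,025; Bergstrom: $553,200

Sum of profit-interest units: 18.
Proportional shares (ignoring caps): Quinlan 5,062,127.78; Tam 361,580.56; Bergstrom 1,084,741.67.
Held at cap: Bergstrom ($553,200); balance $5,955,250 reallocated over remaining profit-interest units 15.
Shares after redistribution: Quinlan 5,558,233.33 → $5,558,225; Tam 397,016.67 → $397,025.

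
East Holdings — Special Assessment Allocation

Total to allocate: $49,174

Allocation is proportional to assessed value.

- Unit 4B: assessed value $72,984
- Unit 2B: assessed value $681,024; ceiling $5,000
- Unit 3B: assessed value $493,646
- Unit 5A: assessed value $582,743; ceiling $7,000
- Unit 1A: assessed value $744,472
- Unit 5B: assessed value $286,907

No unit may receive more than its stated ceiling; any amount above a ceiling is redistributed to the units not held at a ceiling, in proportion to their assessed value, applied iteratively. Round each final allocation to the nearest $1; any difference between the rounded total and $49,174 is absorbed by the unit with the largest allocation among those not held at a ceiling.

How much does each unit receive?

Sum of assessed value: 2,861,776.
Proportional shares (ignoring caps): Unit 4B 1,254.09; Unit 2B 11,702.06; Unit 3B 8,482.34; Unit 5A 10,013.29; Unit 1A 12,792.29; Unit 5B 4,929.93.
Held at cap: Unit 2B ($5,000), Unit 5A ($7,000); balance $37,174 reallocated over remaining assessed value 1,598,009.
Shares after redistribution: Unit 4B 1,697.80 → $1,698; Unit 3B 11,483.54 → $11,484; Unit 1A 17,318.43 → $17,318; Unit 5B 6,674.23 → $6,674.

Unit 4B: $1,698 | Unit 2B: $5,000 | Unit 3B: $11,484 | Unit 5A: $7,000 | Unit 1A: $17,318 | Unit 5B: $6,674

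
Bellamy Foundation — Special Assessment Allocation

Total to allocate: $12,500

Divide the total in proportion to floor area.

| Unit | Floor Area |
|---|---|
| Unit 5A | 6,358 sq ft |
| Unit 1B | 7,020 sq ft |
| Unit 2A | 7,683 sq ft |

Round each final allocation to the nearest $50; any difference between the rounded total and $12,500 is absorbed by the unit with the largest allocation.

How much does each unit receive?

Unit 5A: $3,750 | Unit 1B: $4,150 | Unit 2A: $4,600

Combined floor area = 21,061.
Unrounded shares: Unit 5A 6,358/21,061 × $12,500 = 3,773.56; Unit 1B 7,020/21,061 × $12,500 = 4,166.47; Unit 2A 7,683/21,061 × $12,500 = 4,559.97.
At nearest $50: Unit 5A $3,750; Unit 1B $4,150; Unit 2A $4,550. Sum = $12,450.
Difference $12,500 − $12,450 = +$50 applied to largest allocation (Unit 2A): Unit 2A becomes $4,600.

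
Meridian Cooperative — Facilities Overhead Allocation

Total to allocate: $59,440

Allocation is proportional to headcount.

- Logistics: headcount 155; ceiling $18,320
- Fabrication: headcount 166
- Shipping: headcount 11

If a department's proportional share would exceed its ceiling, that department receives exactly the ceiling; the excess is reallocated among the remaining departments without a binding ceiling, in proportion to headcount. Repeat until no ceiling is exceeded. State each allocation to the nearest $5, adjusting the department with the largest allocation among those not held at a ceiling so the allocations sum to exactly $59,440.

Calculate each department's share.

Combined headcount = 332.
Unconstrained shares: Logistics 27,750.60; Fabrication 29,720.00; Shipping 1,969.40.
Held at cap: Logistics ($18,320); balance $41,120 reallocated over remaining headcount 177.
Shares after redistribution: Fabrication 38,564.52 → $38,565; Shipping 2,555.48 → $2,555.

Logistics: $18,320; Fabrication: $38,565; Shipping: $2,555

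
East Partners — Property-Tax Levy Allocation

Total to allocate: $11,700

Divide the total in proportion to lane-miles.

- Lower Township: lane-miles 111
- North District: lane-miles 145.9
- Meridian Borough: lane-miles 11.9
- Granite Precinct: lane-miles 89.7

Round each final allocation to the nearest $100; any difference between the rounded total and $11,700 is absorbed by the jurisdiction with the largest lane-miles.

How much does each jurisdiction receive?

Sum of lane-miles: 111 + 145.9 + 11.9 + 89.7 = 358.5.
Raw shares: Lower Township 3,622.59; North District 4,761.59; Meridian Borough 388.37; Granite Precinct 2,927.45.
At nearest $100: Lower Township $3,600; North District $4,800; Meridian Borough $400; Granite Precinct $2,900. Sum = $11,700.
Rounded total matches; no reconciliation needed.

Lower Township: $3,600 · North District: $4,800 · Meridian Borough: $400 · Granite Precinct: $2,900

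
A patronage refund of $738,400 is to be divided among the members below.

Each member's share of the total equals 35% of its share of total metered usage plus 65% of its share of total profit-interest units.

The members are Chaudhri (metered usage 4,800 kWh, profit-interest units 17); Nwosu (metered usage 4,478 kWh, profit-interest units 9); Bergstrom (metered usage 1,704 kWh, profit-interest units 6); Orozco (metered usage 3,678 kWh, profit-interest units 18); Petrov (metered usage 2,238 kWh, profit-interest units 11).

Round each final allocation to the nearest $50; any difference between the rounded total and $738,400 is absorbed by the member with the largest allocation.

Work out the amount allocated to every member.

Totals — metered usage 16,898, profit-interest units 61.
Combined weights (35% metered usage + 65% profit-interest units): Chaudhri 0.2806; Nwosu 0.1887; Bergstrom 0.0992; Orozco 0.2680; Petrov 0.1636.
Raw shares: Chaudhri 207,171.11; Nwosu 139,300.83; Bergstrom 73,270.36; Orozco 197,879.31; Petrov 120,778.40.
Rounded to nearest $50: Chaudhri $207,150; Nwosu $139,300; Bergstrom $73,250; Orozco $197,900; Petrov $120,800. Sum = $738,400.
Sum already equals the total — no adjustment.

Chaudhri: $207,150; Nwosu: $139,300; Bergstrom: $73,250; Orozco: $197,900; Petrov: $120,800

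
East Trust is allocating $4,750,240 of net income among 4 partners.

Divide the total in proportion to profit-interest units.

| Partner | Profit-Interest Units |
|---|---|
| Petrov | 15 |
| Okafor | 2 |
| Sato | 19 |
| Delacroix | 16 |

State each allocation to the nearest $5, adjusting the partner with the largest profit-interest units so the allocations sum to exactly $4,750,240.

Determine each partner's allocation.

Petrov: $1,370,260 | Okafor: $182,700 | Sato: $1,735,670 | Delacroix: $1,461,610

Sum of profit-interest units: 52.
Raw shares: Petrov 15/52 × $4,750,240 = 1,370,261.54; Okafor 2/52 × $4,750,240 = 182,701.54; Sato 19/52 × $4,750,240 = 1,735,664.62; Delacroix 16/52 × $4,750,240 = 1,461,612.31.
After rounding ($5): Petrov $1,370,260; Okafor $182,700; Sato $1,735,665; Delacroix $1,461,610. Sum = $4,750,235.
Difference $4,750,240 − $4,750,235 = +$5 applied to largest profit-interest units (Sato): Sato becomes $1,735,670.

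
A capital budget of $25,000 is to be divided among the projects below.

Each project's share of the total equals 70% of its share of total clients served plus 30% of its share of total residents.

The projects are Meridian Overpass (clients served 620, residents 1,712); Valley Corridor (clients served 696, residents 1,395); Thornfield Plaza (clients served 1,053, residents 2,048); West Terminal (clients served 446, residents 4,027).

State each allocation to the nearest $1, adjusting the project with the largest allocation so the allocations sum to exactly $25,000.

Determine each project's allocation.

Meridian Overpass: $5,253; Valley Corridor: $5,466; Thornfield Plaza: $8,219; West Terminal: $6,062

Clients served total 2,815; residents total 9,182.
Blended shares (70% clients served + 30% residents): Meridian Overpass 0.2101; Valley Corridor 0.2187; Thornfield Plaza 0.3288; West Terminal 0.2425.
Raw shares: Meridian Overpass 5,252.74; Valley Corridor 5,466.28; Thornfield Plaza 8,219.02; West Terminal 6,061.96.
Rounded to nearest $1: Meridian Overpass $5,253; Valley Corridor $5,466; Thornfield Plaza $8,219; West Terminal $6,062. Sum = $25,000.
Rounded total matches; no reconciliation needed.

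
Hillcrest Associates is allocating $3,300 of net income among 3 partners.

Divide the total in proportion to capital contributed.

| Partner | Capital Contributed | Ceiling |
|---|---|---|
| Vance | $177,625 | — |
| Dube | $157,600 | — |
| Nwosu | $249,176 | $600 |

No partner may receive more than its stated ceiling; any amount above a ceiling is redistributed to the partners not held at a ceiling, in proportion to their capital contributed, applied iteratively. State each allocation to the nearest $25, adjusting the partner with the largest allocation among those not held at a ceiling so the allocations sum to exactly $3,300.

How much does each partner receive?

Combined capital contributed = 584,401.
Pro-rata shares before constraints: Vance 1,003.01; Dube 889.94; Nwosu 1,407.05.
Capped: Nwosu ($600); remaining pool $2,700 reallocated over remaining capital contributed 335,225.
Shares after redistribution: Vance 1,430.64 → $1,425; Dube 1,269.36 → $1,275.

Vance: $1,425; Dube: $1,275; Nwosu: $600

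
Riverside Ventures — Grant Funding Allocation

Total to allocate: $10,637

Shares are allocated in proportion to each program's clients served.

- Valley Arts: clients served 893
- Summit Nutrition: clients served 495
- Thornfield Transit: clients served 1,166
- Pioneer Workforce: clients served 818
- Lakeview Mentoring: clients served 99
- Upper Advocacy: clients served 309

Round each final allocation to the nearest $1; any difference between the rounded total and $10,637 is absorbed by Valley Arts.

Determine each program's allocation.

Total clients served = 3,780.
Raw shares: Valley Arts 893/3,780 × $10,637 = 2,512.92; Summit Nutrition 495/3,780 × $10,637 = 1,392.94; Thornfield Transit 1,166/3,780 × $10,637 = 3,281.15; Pioneer Workforce 818/3,780 × $10,637 = 2,301.87; Lakeview Mentoring 99/3,780 × $10,637 = 278.59; Upper Advocacy 309/3,780 × $10,637 = 869.53.
At nearest $1: Valley Arts $2,513; Summit Nutrition $1,393; Thornfield Transit $3,281; Pioneer Workforce $2,302; Lakeview Mentoring $279; Upper Advocacy $870. Sum = $10,638.
Difference $10,637 − $10,638 = −$1 applied to Valley Arts: Valley Arts becomes $2,512.

Valley Arts: $2,512 | Summit Nutrition: $1,393 | Thornfield Transit: $3,281 | Pioneer Workforce: $2,302 | Lakeview Mentoring: $279 | Upper Advocacy: $870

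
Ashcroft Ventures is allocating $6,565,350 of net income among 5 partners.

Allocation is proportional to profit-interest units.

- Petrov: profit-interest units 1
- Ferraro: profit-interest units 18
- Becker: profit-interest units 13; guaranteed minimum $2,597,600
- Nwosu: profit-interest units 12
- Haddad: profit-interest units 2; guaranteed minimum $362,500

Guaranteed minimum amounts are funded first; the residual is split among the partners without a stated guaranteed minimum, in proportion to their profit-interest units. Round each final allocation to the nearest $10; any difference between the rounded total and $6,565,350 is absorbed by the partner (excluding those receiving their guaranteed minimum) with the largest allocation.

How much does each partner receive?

Petrov: $116,300 · Ferraro: $2,093,370 · Becker: $2,597,600 · Nwosu: $1,395,580 · Haddad: $362,500

Minimums first: Becker $2,597,600; Haddad $362,500. Residual $3,605,250.
Residual split over remaining profit-interest units 31: Petrov 116,298.39 → $116,300; Ferraro 2,093,370.97 → $2,093,370; Nwosu 1,395,580.65 → $1,395,580.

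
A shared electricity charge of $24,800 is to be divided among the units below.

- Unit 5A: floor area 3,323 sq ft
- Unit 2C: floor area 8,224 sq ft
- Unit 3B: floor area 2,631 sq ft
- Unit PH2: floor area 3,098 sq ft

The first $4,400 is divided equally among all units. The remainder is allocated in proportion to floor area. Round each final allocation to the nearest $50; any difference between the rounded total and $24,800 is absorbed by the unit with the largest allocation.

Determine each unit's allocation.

First tranche $4,400 split equally: $1,100 each.
Remainder $20,400 by floor area (total 17,276): Unit 5A 3,923.89 → $3,900; Unit 2C 9,711.14 → $9,700; Unit 3B 3,106.76 → $3,100; Unit PH2 3,658.21 → $3,650.
Rounding difference +$50 on remainder applied to Unit 2C.
Totals: Unit 5A $1,100 + $3,900 = $5,000; Unit 2C $1,100 + $9,750 = $10,850; Unit 3B $1,100 + $3,100 = $4,200; Unit PH2 $1,100 + $3,650 = $4,750.

Unit 5A: $5,000 · Unit 2C: $10,850 · Unit 3B: $4,200 · Unit PH2: $4,750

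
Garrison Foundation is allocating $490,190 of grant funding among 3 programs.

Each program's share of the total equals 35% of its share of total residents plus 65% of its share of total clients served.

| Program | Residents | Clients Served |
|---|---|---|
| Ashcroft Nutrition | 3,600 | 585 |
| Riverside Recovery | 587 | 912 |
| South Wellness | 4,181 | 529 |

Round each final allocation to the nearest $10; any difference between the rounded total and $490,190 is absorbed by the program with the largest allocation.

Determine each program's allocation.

Totals — residents 8,368, clients served 2,026.
Combined weights (35% residents + 65% clients served): Ashcroft Nutrition 0.3383; Riverside Recovery 0.3171; South Wellness 0.3446.
Pro-rata amounts: Ashcroft Nutrition 165,811.04; Riverside Recovery 155,462.83; South Wellness 168,916.13.
After rounding ($10): Ashcroft Nutrition $165,810; Riverside Recovery $155,460; South Wellness $168,920. Sum = $490,190.
Sum already equals the total — no adjustment.

Ashcroft Nutrition: $165,810 | Riverside Recovery: $155,460 | South Wellness: $168,920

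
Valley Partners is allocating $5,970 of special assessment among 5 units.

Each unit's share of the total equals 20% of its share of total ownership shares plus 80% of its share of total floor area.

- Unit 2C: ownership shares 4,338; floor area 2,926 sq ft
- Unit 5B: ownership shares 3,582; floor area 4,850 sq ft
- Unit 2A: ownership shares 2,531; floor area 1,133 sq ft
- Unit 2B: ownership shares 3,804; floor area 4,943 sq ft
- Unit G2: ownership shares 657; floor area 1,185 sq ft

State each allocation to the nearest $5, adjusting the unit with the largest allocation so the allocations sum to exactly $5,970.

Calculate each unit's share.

Totals — ownership shares 14,912, floor area 15,037.
Blended shares (20% ownership shares + 80% floor area): Unit 2C 0.2139; Unit 5B 0.3061; Unit 2A 0.0942; Unit 2B 0.3140; Unit G2 0.0719.
Raw shares: Unit 2C 1,276.69; Unit 5B 1,827.25; Unit 2A 562.52; Unit 2B 1,874.56; Unit G2 428.98.
After rounding ($5): Unit 2C $1,275; Unit 5B $1,825; Unit 2A $565; Unit 2B $1,875; Unit G2 $430. Sum = $5,970.
No rounding difference to absorb.

Unit 2C: $1,275 · Unit 5B: $1,825 · Unit 2A: $565 · Unit 2B: $1,875 · Unit G2: $430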